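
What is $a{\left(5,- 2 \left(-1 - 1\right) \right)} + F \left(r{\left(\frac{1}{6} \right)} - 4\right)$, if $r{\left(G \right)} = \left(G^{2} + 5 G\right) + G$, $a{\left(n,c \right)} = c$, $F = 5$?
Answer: $- \frac{391}{36} \approx -10.861$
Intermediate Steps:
$r{\left(G \right)} = G^{2} + 6 G$
$a{\left(5,- 2 \left(-1 - 1\right) \right)} + F \left(r{\left(\frac{1}{6} \right)} - 4\right) = - 2 \left(-1 - 1\right) + 5 \left(\frac{6 + \frac{1}{6}}{6} - 4\right) = \left(-2\right) \left(-2\right) + 5 \left(\frac{6 + \frac{1}{6}}{6} - 4\right) = 4 + 5 \left(\frac{1}{6} \cdot \frac{37}{6} - 4\right) = 4 + 5 \left(\frac{37}{36} - 4\right) = 4 + 5 \left(- \frac{107}{36}\right) = 4 - \frac{535}{36} = - \frac{391}{36}$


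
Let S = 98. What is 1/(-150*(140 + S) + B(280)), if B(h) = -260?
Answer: -1/35960 ≈ -2.7809e-5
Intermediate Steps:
1/(-150*(140 + S) + B(280)) = 1/(-150*(140 + 98) - 260) = 1/(-150*238 - 260) = 1/(-35700 - 260) = 1/(-35960) = -1/35960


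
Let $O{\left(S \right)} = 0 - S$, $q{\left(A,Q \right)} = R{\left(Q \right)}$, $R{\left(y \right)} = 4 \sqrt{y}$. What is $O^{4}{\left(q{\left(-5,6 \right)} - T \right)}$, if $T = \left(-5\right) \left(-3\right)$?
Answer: $189441 - 77040 \sqrt{6} \approx 732.31$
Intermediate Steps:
$q{\left(A,Q \right)} = 4 \sqrt{Q}$
$T = 15$
$O{\left(S \right)} = - S$
$O^{4}{\left(q{\left(-5,6 \right)} - T \right)} = \left(- (4 \sqrt{6} - 15)\right)^{4} = \left(- (-15 + 4 \sqrt{6})\right)^{4} = \left(15 - 4 \sqrt{6}\right)^{4}$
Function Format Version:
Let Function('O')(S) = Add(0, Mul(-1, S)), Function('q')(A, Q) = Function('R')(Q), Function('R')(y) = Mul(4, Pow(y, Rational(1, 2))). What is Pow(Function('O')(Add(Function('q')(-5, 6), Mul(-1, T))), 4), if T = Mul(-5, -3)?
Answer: Add(189441, Mul(-77040, Pow(6, Rational(1, 2)))) ≈ 732.31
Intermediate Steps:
Function('q')(A, Q) = Mul(4, Pow(Q, Rational(1, 2)))
T = 15
Function('O')(S) = Mul(-1, S)
Pow(Function('O')(Add(Function('q')(-5, 6), Mul(-1, T))), 4) = Pow(Mul(-1, Add(Mul(4, Pow(6, Rational(1, 2))), Mul(-1, 15))), 4) = Pow(Mul(-1, Add(Mul(4, Pow(6, Rational(1, 2))), -15)), 4) = Pow(Mul(-1, Add(-15, Mul(4, Pow(6, Rational(1, 2))))), 4) = Pow(Add(15, Mul(-4, Pow(6, Rational(1, 2)))), 4)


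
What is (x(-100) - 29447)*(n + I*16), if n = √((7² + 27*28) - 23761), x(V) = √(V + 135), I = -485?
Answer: 2*(3880 - I*√5739)*(29447 - √35) ≈ 2.2846e+8 - 4.4607e+6*I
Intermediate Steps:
x(V) = √(135 + V)
n = 2*I*√5739 (n = √((49 + 756) - 23761) = √(805 - 23761) = √(-22956) = 2*I*√5739 ≈ 151.51*I)
(x(-100) - 29447)*(n + I*16) = (√(135 - 100) - 29447)*(2*I*√5739 - 485*16) = (√35 - 29447)*(2*I*√5739 - 7760) = (-29447 + √35)*(-7760 + 2*I*√5739)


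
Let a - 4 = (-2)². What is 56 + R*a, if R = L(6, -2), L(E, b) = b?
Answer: 40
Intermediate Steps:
R = -2
a = 8 (a = 4 + (-2)² = 4 + 4 = 8)
56 + R*a = 56 - 2*8 = 56 - 16 = 40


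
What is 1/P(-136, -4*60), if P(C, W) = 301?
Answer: 1/301 ≈ 0.0033223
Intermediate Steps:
1/P(-136, -4*60) = 1/301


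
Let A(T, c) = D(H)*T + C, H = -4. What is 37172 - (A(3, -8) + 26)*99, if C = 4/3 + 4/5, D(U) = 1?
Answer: 170449/5 ≈ 34090.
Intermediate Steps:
C = 32/15 (C = 4*(1/3) + 4*(1/5) = 4/3 + 4/5 = 32/15 ≈ 2.1333)
A(T, c) = 32/15 + T (A(T, c) = 1*T + 32/15 = T + 32/15 = 32/15 + T)
37172 - (A(3, -8) + 26)*99 = 37172 - ((32/15 + 3) + 26)*99 = 37172 - (77/15 + 26)*99 = 37172 - 467*99/15 = 37172 - 1*15411/5 = 37172 - 15411/5 = 170449/5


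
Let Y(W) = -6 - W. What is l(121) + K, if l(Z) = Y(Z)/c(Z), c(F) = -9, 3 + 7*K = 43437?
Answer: 391795/63 ≈ 6219.0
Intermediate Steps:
K = 43434/7 (K = -3/7 + (⅐)*43437 = -3/7 + 43437/7 = 43434/7 ≈ 6204.9)
l(Z) = ⅔ + Z/9 (l(Z) = (-6 - Z)/(-9) = (-6 - Z)*(-⅑) = ⅔ + Z/9)
l(121) + K = (⅔ + (⅑)*121) + 43434/7 = (⅔ + 121/9) + 43434/7 = 127/9 + 43434/7 = 391795/63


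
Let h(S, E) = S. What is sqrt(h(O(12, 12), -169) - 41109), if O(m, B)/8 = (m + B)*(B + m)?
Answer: 23*I*sqrt(69) ≈ 191.05*I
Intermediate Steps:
O(m, B) = 8*(B + m)**2 (O(m, B) = 8*((m + B)*(B + m)) = 8*((B + m)*(B + m)) = 8*(B + m)**2)
sqrt(h(O(12, 12), -169) - 41109) = sqrt(8*(12 + 12)**2 - 41109) = sqrt(8*24**2 - 41109) = sqrt(8*576 - 41109) = sqrt(4608 - 41109) = sqrt(-36501) = 23*I*sqrt(69)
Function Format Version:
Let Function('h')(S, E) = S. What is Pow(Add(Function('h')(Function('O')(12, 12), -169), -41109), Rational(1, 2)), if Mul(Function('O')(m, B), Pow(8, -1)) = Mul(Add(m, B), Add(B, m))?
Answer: Mul(23, I, Pow(69, Rational(1, 2))) ≈ Mul(191.05, I)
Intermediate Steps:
Function('O')(m, B) = Mul(8, Pow(Add(B, m), 2)) (Function('O')(m, B) = Mul(8, Mul(Add(m, B), Add(B, m))) = Mul(8, Mul(Add(B, m), Add(B, m))) = Mul(8, Pow(Add(B, m), 2)))
Pow(Add(Function('h')(Function('O')(12, 12), -169), -41109), Rational(1, 2)) = Pow(Add(Mul(8, Pow(Add(12, 12), 2)), -41109), Rational(1, 2)) = Pow(Add(Mul(8, Pow(24, 2)), -41109), Rational(1, 2)) = Pow(Add(Mul(8, 576), -41109), Rational(1, 2)) = Pow(Add(4608, -41109), Rational(1, 2)) = Pow(-36501, Rational(1, 2)) = Mul(23, I, Pow(69, Rational(1, 2)))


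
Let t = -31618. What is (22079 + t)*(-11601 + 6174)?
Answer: 51768153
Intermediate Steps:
(22079 + t)*(-11601 + 6174) = (22079 - 31618)*(-11601 + 6174) = -9539*(-5427) = 51768153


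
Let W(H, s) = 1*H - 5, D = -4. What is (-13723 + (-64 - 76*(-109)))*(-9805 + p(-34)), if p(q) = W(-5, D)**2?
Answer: 53406615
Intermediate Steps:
W(H, s) = -5 + H (W(H, s) = H - 5 = -5 + H)
p(q) = 100 (p(q) = (-5 - 5)**2 = (-10)**2 = 100)
(-13723 + (-64 - 76*(-109)))*(-9805 + p(-34)) = (-13723 + (-64 - 76*(-109)))*(-9805 + 100) = (-13723 + (-64 + 8284))*(-9705) = (-13723 + 8220)*(-9705) = -5503*(-9705) = 53406615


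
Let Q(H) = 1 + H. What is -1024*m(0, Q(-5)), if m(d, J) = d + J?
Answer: 4096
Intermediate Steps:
m(d, J) = J + d
-1024*m(0, Q(-5)) = -1024*((1 - 5) + 0) = -1024*(-4 + 0) = -1024*(-4) = 4096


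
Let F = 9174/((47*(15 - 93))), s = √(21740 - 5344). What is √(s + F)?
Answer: √(-934219 + 746642*√4099)/611 ≈ 11.205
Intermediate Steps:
s = 2*√4099 (s = √16396 = 2*√4099 ≈ 128.05)
F = -1529/611 (F = 9174/((47*(-78))) = 9174/(-3666) = 9174*(-1/3666) = -1529/611 ≈ -2.5025)
√(s + F) = √(2*√4099 - 1529/611) = √(-1529/611 + 2*√4099)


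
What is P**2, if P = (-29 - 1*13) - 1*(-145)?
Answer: 10609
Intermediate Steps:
P = 103 (P = (-29 - 13) + 145 = -42 + 145 = 103)
P**2 = 103**2 = 10609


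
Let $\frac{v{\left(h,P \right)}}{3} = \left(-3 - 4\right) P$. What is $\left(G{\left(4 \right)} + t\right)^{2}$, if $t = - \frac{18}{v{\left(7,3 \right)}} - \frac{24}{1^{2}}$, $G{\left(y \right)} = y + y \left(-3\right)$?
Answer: $\frac{49284}{49} \approx 1005.8$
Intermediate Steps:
$v{\left(h,P \right)} = - 21 P$ ($v{\left(h,P \right)} = 3 \left(-3 - 4\right) P = 3 \left(- 7 P\right) = - 21 P$)
$G{\left(y \right)} = - 2 y$ ($G{\left(y \right)} = y - 3 y = - 2 y$)
$t = - \frac{166}{7}$ ($t = - \frac{18}{\left(-21\right) 3} - \frac{24}{1^{2}} = - \frac{18}{-63} - \frac{24}{1} = \left(-18\right) \left(- \frac{1}{63}\right) - 24 = \frac{2}{7} - 24 = - \frac{166}{7} \approx -23.714$)
$\left(G{\left(4 \right)} + t\right)^{2} = \left(\left(-2\right) 4 - \frac{166}{7}\right)^{2} = \left(-8 - \frac{166}{7}\right)^{2} = \left(- \frac{222}{7}\right)^{2} = \frac{49284}{49}$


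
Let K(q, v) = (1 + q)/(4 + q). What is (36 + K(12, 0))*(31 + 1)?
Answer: 1178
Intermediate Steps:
K(q, v) = (1 + q)/(4 + q)
(36 + K(12, 0))*(31 + 1) = (36 + (1 + 12)/(4 + 12))*(31 + 1) = (36 + 13/16)*32 = (589/16)*32 = 1178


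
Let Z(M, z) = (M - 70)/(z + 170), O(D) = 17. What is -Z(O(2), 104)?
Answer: 53/274 ≈ 0.19343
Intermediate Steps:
Z(M, z) = (-70 + M)/(170 + z)
-Z(O(2), 104) = -(-70 + 17)/(170 + 104) = -(-53)/274 = -1*(-53/274) = 53/274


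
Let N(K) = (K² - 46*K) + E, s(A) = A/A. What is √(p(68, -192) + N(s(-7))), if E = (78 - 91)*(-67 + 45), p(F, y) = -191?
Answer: 5*√2 ≈ 7.0711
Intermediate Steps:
E = 286 (E = -13*(-22) = 286)
s(A) = 1
N(K) = 286 + K² - 46*K (N(K) = (K² - 46*K) + 286 = 286 + K² - 46*K)
√(p(68, -192) + N(s(-7))) = √(-191 + (286 + 1² - 46*1)) = √(-191 + (286 + 1 - 46)) = √(-191 + 241) = √50 = 5*√2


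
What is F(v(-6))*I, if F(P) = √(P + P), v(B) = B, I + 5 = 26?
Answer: 42*I*√3 ≈ 72.746*I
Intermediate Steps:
I = 21 (I = -5 + 26 = 21)
F(P) = √2*√P (F(P) = √(2*P) = √2*√P)
F(v(-6))*I = (√2*√(-6))*21 = (√2*(I*√6))*21 = (2*I*√3)*21 = 42*I*√3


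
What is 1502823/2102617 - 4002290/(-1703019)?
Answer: 10974619115567/3580796700723 ≈ 3.0649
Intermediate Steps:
1502823/2102617 - 4002290/(-1703019) = 1502823*(1/2102617) - 4002290*(-1/1703019) = 1502823/2102617 + 4002290/1703019 = 10974619115567/3580796700723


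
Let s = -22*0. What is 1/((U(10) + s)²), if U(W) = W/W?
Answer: 1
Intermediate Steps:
s = 0
U(W) = 1
1/((U(10) + s)²) = 1/((1 + 0)²) = 1/(1²) = 1/1 = 1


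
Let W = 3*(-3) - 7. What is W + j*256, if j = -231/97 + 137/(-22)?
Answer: -2368560/1067 ≈ -2219.8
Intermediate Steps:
j = -18371/2134 (j = -231*1/97 + 137*(-1/22) = -231/97 - 137/22 = -18371/2134 ≈ -8.6087)
W = -16 (W = -9 - 7 = -16)
W + j*256 = -16 - 18371/2134*256 = -16 - 2351488/1067 = -2368560/1067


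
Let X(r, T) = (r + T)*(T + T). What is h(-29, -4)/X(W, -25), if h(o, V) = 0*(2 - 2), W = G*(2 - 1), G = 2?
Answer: 0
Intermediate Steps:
W = 2 (W = 2*(2 - 1) = 2*1 = 2)
h(o, V) = 0 (h(o, V) = 0*0 = 0)
X(r, T) = 2*T*(T + r) (X(r, T) = (T + r)*(2*T) = 2*T*(T + r))
h(-29, -4)/X(W, -25) = 0/((2*(-25)*(-25 + 2))) = 0/((2*(-25)*(-23))) = 0/1150 = 0*(1/1150) = 0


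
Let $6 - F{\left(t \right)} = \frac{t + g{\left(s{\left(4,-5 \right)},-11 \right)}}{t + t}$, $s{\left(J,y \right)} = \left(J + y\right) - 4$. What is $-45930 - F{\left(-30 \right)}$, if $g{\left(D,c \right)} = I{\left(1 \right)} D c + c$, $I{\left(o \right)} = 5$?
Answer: $- \frac{459399}{10} \approx -45940.0$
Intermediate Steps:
$s{\left(J,y \right)} = -4 + J + y$
$g{\left(D,c \right)} = c + 5 D c$ ($g{\left(D,c \right)} = 5 D c + c = c + 5 D c$)
$F{\left(t \right)} = 6 - \frac{264 + t}{2 t}$ ($F{\left(t \right)} = 6 - \frac{t - 11 \left(1 + 5 \left(-4 + 4 - 5\right)\right)}{t + t} = 6 - \frac{t - 11 \left(1 + 5 \left(-5\right)\right)}{2 t} = 6 - \left(t - 11 \left(1 - 25\right)\right) \frac{1}{2 t} = 6 - \left(t - -264\right) \frac{1}{2 t} = 6 - \left(t + 264\right) \frac{1}{2 t} = 6 - \left(264 + t\right) \frac{1}{2 t} = 6 - \frac{264 + t}{2 t}$)
$-45930 - F{\left(-30 \right)} = -45930 - \left(\frac{11}{2} - \frac{132}{-30}\right) = -45930 - \left(\frac{11}{2} - - \frac{22}{5}\right) = -45930 - \left(\frac{11}{2} + \frac{22}{5}\right) = -45930 - \frac{99}{10} = - \frac{459399}{10}$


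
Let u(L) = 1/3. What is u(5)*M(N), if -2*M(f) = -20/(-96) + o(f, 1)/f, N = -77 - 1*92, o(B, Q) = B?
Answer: -29/144 ≈ -0.20139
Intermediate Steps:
u(L) = 1/3
N = -169 (N = -77 - 92 = -169)
M(f) = -29/48 (M(f) = -(-20/(-96) + f/f)/2 = -(-20*(-1/96) + 1)/2 = -(5/24 + 1)/2 = -1/2*29/24 = -29/48)
u(5)*M(N) = (1/3)*(-29/48) = -29/144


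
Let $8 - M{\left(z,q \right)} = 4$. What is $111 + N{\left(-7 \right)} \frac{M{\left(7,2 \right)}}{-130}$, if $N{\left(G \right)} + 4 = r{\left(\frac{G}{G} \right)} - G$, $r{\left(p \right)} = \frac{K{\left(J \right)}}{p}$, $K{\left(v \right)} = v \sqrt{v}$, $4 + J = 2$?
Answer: $\frac{7209}{65} + \frac{4 i \sqrt{2}}{65} \approx 110.91 + 0.087029 i$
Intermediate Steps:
$J = -2$ ($J = -4 + 2 = -2$)
$K{\left(v \right)} = v^{\frac{3}{2}}$
$M{\left(z,q \right)} = 4$ ($M{\left(z,q \right)} = 8 - 4 = 4$)
$r{\left(p \right)} = - \frac{2 i \sqrt{2}}{p}$ ($r{\left(p \right)} = \frac{\left(-2\right)^{\frac{3}{2}}}{p} = \frac{\left(-2\right) i \sqrt{2}}{p} = - \frac{2 i \sqrt{2}}{p}$)
$N{\left(G \right)} = -4 - G - 2 i \sqrt{2}$ ($N{\left(G \right)} = -4 - \left(G + \frac{2 i \sqrt{2}}{G \frac{1}{G}}\right) = -4 - \left(G + \frac{2 i \sqrt{2}}{1}\right) = -4 - \left(G + 2 i \sqrt{2} \cdot 1\right) = -4 - \left(G + 2 i \sqrt{2}\right) = -4 - G - 2 i \sqrt{2}$)
$111 + N{\left(-7 \right)} \frac{M{\left(7,2 \right)}}{-130} = 111 + \left(-4 - -7 - 2 i \sqrt{2}\right) \frac{4}{-130} = 111 + \left(-4 + 7 - 2 i \sqrt{2}\right) 4 \left(- \frac{1}{130}\right) = 111 + \left(3 - 2 i \sqrt{2}\right) \left(- \frac{2}{65}\right) = 111 - \left(\frac{6}{65} - \frac{4 i \sqrt{2}}{65}\right) = \frac{7209}{65} + \frac{4 i \sqrt{2}}{65}$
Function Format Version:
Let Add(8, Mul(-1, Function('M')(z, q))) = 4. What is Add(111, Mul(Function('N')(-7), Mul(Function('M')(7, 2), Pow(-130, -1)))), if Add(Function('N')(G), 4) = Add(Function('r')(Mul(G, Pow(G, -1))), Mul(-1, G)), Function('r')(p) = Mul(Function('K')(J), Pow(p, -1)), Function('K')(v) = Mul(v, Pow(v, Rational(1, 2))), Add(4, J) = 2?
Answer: Add(Rational(7209, 65), Mul(Rational(4, 65), I, Pow(2, Rational(1, 2)))) ≈ Add(110.91, Mul(0.087029, I))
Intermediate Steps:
J = -2 (J = Add(-4, 2) = -2)
Function('K')(v) = Pow(v, Rational(3, 2))
Function('M')(z, q) = 4 (Function('M')(z, q) = Add(8, Mul(-1, 4)) = Add(8, -4) = 4)
Function('r')(p) = Mul(-2, I, Pow(2, Rational(1, 2)), Pow(p, -1)) (Function('r')(p) = Mul(Pow(-2, Rational(3, 2)), Pow(p, -1)) = Mul(Mul(-2, I, Pow(2, Rational(1, 2))), Pow(p, -1)) = Mul(-2, I, Pow(2, Rational(1, 2)), Pow(p, -1)))
Function('N')(G) = Add(-4, Mul(-1, G), Mul(-2, I, Pow(2, Rational(1, 2)))) (Function('N')(G) = Add(-4, Add(Mul(-2, I, Pow(2, Rational(1, 2)), Pow(Mul(G, Pow(G, -1)), -1)), Mul(-1, G))) = Add(-4, Add(Mul(-2, I, Pow(2, Rational(1, 2)), Pow(1, -1)), Mul(-1, G))) = Add(-4, Add(Mul(-2, I, Pow(2, Rational(1, 2)), 1), Mul(-1, G))) = Add(-4, Add(Mul(-2, I, Pow(2, Rational(1, 2))), Mul(-1, G))) = Add(-4, Add(Mul(-1, G), Mul(-2, I, Pow(2, Rational(1, 2))))) = Add(-4, Mul(-1, G), Mul(-2, I, Pow(2, Rational(1, 2)))))
Add(111, Mul(Function('N')(-7), Mul(Function('M')(7, 2), Pow(-130, -1)))) = Add(111, Mul(Add(-4, Mul(-1, -7), Mul(-2, I, Pow(2, Rational(1, 2)))), Mul(4, Pow(-130, -1)))) = Add(111, Mul(Add(-4, 7, Mul(-2, I, Pow(2, Rational(1, 2)))), Mul(4, Rational(-1, 130)))) = Add(111, Mul(Add(3, Mul(-2, I, Pow(2, Rational(1, 2)))), Rational(-2, 65))) = Add(111, Add(Rational(-6, 65), Mul(Rational(4, 65), I, Pow(2, Rational(1, 2))))) = Add(Rational(7209, 65), Mul(Rational(4, 65), I, Pow(2, Rational(1, 2))))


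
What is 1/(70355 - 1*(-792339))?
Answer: 1/862694 ≈ 1.1592e-6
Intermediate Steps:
1/(70355 - 1*(-792339)) = 1/(70355 + 792339) = 1/862694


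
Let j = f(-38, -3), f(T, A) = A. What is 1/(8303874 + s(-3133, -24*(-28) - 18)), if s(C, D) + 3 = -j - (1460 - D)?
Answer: 1/8303068 ≈ 1.2044e-7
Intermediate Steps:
j = -3
s(C, D) = -1460 + D (s(C, D) = -3 + (-1*(-3) - (1460 - D)) = -3 + (3 + (-1460 + D)) = -3 + (-1457 + D) = -1460 + D)
1/(8303874 + s(-3133, -24*(-28) - 18)) = 1/(8303874 + (-1460 + (-24*(-28) - 18))) = 1/(8303874 + (-1460 + (672 - 18))) = 1/(8303874 + (-1460 + 654)) = 1/(8303874 - 806) = 1/8303068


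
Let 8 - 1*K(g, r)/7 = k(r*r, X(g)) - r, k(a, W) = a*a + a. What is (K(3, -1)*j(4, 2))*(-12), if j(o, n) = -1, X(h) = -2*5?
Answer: 420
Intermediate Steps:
X(h) = -10
k(a, W) = a + a² (k(a, W) = a² + a = a + a²)
K(g, r) = 56 + 7*r - 7*r²*(1 + r²) (K(g, r) = 56 - 7*((r*r)*(1 + r*r) - r) = 56 - 7*(r²*(1 + r²) - r) = 56 - 7*(-r + r²*(1 + r²)) = 56 + (7*r - 7*r²*(1 + r²)) = 56 + 7*r - 7*r²*(1 + r²))
(K(3, -1)*j(4, 2))*(-12) = ((56 - 7*(-1)² - 7*(-1)⁴ + 7*(-1))*(-1))*(-12) = ((56 - 7*1 - 7*1 - 7)*(-1))*(-12) = ((56 - 7 - 7 - 7)*(-1))*(-12) = (35*(-1))*(-12) = -35*(-12) = 420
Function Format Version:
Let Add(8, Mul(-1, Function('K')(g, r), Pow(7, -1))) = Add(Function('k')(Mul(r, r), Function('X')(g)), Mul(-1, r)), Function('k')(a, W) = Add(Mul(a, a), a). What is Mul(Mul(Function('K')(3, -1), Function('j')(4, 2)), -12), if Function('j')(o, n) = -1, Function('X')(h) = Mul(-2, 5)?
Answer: 420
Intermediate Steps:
Function('X')(h) = -10
Function('k')(a, W) = Add(a, Pow(a, 2)) (Function('k')(a, W) = Add(Pow(a, 2), a) = Add(a, Pow(a, 2)))
Function('K')(g, r) = Add(56, Mul(7, r), Mul(-7, Pow(r, 2), Add(1, Pow(r, 2)))) (Function('K')(g, r) = Add(56, Mul(-7, Add(Mul(Mul(r, r), Add(1, Mul(r, r))), Mul(-1, r)))) = Add(56, Mul(-7, Add(Mul(Pow(r, 2), Add(1, Pow(r, 2))), Mul(-1, r)))) = Add(56, Mul(-7, Add(Mul(-1, r), Mul(Pow(r, 2), Add(1, Pow(r, 2)))))) = Add(56, Add(Mul(7, r), Mul(-7, Pow(r, 2), Add(1, Pow(r, 2))))) = Add(56, Mul(7, r), Mul(-7, Pow(r, 2), Add(1, Pow(r, 2)))))
Mul(Mul(Function('K')(3, -1), Function('j')(4, 2)), -12) = Mul(Mul(Add(56, Mul(-7, Pow(-1, 2)), Mul(-7, Pow(-1, 4)), Mul(7, -1)), -1), -12) = Mul(Mul(Add(56, Mul(-7, 1), Mul(-7, 1), -7), -1), -12) = Mul(Mul(Add(56, -7, -7, -7), -1), -12) = Mul(Mul(35, -1), -12) = Mul(-35, -12) = 420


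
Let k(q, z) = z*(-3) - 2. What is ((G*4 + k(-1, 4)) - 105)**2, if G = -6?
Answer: 20449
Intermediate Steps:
k(q, z) = -2 - 3*z (k(q, z) = -3*z - 2 = -2 - 3*z)
((G*4 + k(-1, 4)) - 105)**2 = ((-6*4 + (-2 - 3*4)) - 105)**2 = ((-24 + (-2 - 12)) - 105)**2 = ((-24 - 14) - 105)**2 = (-38 - 105)**2 = (-143)**2 = 20449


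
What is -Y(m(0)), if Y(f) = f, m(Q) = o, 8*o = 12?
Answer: -3/2 ≈ -1.5000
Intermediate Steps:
o = 3/2 (o = (1/8)*12 = 3/2 ≈ 1.5000)
m(Q) = 3/2
-Y(m(0)) = -1*3/2 = -3/2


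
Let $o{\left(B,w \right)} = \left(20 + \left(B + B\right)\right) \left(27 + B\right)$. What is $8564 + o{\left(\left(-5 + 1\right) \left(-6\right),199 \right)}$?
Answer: $12032$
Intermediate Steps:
$o{\left(B,w \right)} = \left(20 + 2 B\right) \left(27 + B\right)$
$8564 + o{\left(\left(-5 + 1\right) \left(-6\right),199 \right)} = 8564 + \left(540 + 2 \left(\left(-5 + 1\right) \left(-6\right)\right)^{2} + 74 \left(-5 + 1\right) \left(-6\right)\right) = 8564 + \left(540 + 2 \left(\left(-4\right) \left(-6\right)\right)^{2} + 74 \left(\left(-4\right) \left(-6\right)\right)\right) = 8564 + \left(540 + 2 \cdot 24^{2} + 74 \cdot 24\right) = 8564 + \left(540 + 2 \cdot 576 + 1776\right) = 8564 + \left(540 + 1152 + 1776\right) = 8564 + 3468 = 12032$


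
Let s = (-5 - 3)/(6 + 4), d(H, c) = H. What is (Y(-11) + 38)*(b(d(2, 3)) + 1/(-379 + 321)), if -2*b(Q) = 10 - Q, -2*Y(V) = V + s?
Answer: -102287/580 ≈ -176.36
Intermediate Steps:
s = -⅘ (s = -8/10 = -8*⅒ = -⅘ ≈ -0.80000)
Y(V) = ⅖ - V/2 (Y(V) = -(V - ⅘)/2 = -(-⅘ + V)/2 = ⅖ - V/2)
b(Q) = -5 + Q/2 (b(Q) = -(10 - Q)/2 = -5 + Q/2)
(Y(-11) + 38)*(b(d(2, 3)) + 1/(-379 + 321)) = ((⅖ - ½*(-11)) + 38)*((-5 + (½)*2) + 1/(-379 + 321)) = ((⅖ + 11/2) + 38)*((-5 + 1) + 1/(-58)) = (59/10 + 38)*(-4 - 1/58) = (439/10)*(-233/58) = -102287/580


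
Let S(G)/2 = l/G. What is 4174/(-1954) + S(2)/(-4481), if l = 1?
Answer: -9352824/4377937 ≈ -2.1364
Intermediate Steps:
S(G) = 2/G (S(G) = 2*(1/G) = 2/G)
4174/(-1954) + S(2)/(-4481) = 4174/(-1954) + (2/2)/(-4481) = 4174*(-1/1954) + (2*(½))*(-1/4481) = -2087/977 + 1*(-1/4481) = -2087/977 - 1/4481 = -9352824/4377937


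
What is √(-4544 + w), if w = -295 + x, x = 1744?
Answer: I*√3095 ≈ 55.633*I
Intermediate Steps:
w = 1449 (w = -295 + 1744 = 1449)
√(-4544 + w) = √(-4544 + 1449) = √(-3095) = I*√3095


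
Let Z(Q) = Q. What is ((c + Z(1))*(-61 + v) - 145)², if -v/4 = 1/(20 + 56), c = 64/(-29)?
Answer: 1836025/361 ≈ 5085.9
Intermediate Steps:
c = -64/29 (c = 64*(-1/29) = -64/29 ≈ -2.2069)
v = -1/19 (v = -4/(20 + 56) = -4/76 = -4*1/76 = -1/19 ≈ -0.052632)
((c + Z(1))*(-61 + v) - 145)² = ((-64/29 + 1)*(-61 - 1/19) - 145)² = (-35/29*(-1160/19) - 145)² = (1400/19 - 145)² = (-1355/19)² = 1836025/361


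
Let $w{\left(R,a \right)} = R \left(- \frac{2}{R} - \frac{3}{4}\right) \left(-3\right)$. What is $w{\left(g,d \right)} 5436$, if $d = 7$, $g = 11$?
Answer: $167157$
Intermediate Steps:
$w{\left(R,a \right)} = - 3 R \left(- \frac{3}{4} - \frac{2}{R}\right)$ ($w{\left(R,a \right)} = R \left(- \frac{2}{R} - \frac{3}{4}\right) \left(-3\right) = R \left(- \frac{3}{4} - \frac{2}{R}\right) \left(-3\right) = - 3 R \left(- \frac{3}{4} - \frac{2}{R}\right)$)
$w{\left(g,d \right)} 5436 = \left(6 + \frac{9}{4} \cdot 11\right) 5436 = \left(6 + \frac{99}{4}\right) 5436 = \frac{123}{4} \cdot 5436 = 167157$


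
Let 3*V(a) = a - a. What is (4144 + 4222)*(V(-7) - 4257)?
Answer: -35614062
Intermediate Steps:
V(a) = 0 (V(a) = (a - a)/3 = (⅓)*0 = 0)
(4144 + 4222)*(V(-7) - 4257) = (4144 + 4222)*(0 - 4257) = 8366*(-4257) = -35614062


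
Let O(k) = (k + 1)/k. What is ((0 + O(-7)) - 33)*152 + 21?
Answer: -34053/7 ≈ -4864.7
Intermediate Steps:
O(k) = (1 + k)/k
((0 + O(-7)) - 33)*152 + 21 = ((0 + (1 - 7)/(-7)) - 33)*152 + 21 = ((0 - ⅐*(-6)) - 33)*152 + 21 = ((0 + 6/7) - 33)*152 + 21 = (6/7 - 33)*152 + 21 = -225/7*152 + 21 = -34200/7 + 21 = -34053/7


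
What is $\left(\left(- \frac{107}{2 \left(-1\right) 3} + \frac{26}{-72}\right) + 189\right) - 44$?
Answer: $\frac{5849}{36} \approx 162.47$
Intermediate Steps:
$\left(\left(- \frac{107}{2 \left(-1\right) 3} + \frac{26}{-72}\right) + 189\right) - 44 = \left(\left(- \frac{107}{\left(-2\right) 3} + 26 \left(- \frac{1}{72}\right)\right) + 189\right) - 44 = \left(\left(- \frac{107}{-6} - \frac{13}{36}\right) + 189\right) - 44 = \left(\left(\left(-107\right) \left(- \frac{1}{6}\right) - \frac{13}{36}\right) + 189\right) - 44 = \left(\left(\frac{107}{6} - \frac{13}{36}\right) + 189\right) - 44 = \left(\frac{629}{36} + 189\right) - 44 = \frac{7433}{36} - 44 = \frac{5849}{36}$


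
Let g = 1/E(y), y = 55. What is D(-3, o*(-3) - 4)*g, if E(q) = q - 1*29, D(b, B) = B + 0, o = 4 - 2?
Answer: -5/13 ≈ -0.38462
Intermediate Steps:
o = 2
D(b, B) = B
E(q) = -29 + q (E(q) = q - 29 = -29 + q)
g = 1/26 (g = 1/(-29 + 55) = 1/26 ≈ 0.038462)
D(-3, o*(-3) - 4)*g = (2*(-3) - 4)*(1/26) = (-6 - 4)*(1/26) = -10*1/26 = -5/13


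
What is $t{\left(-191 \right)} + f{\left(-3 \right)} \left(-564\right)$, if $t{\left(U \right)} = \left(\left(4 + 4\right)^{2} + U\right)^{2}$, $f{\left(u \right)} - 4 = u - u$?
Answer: $13873$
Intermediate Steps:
$f{\left(u \right)} = 4$ ($f{\left(u \right)} = 4 + \left(u - u\right) = 4 + 0 = 4$)
$t{\left(U \right)} = \left(64 + U\right)^{2}$ ($t{\left(U \right)} = \left(8^{2} + U\right)^{2} = \left(64 + U\right)^{2}$)
$t{\left(-191 \right)} + f{\left(-3 \right)} \left(-564\right) = \left(64 - 191\right)^{2} + 4 \left(-564\right) = \left(-127\right)^{2} - 2256 = 16129 - 2256 = 13873$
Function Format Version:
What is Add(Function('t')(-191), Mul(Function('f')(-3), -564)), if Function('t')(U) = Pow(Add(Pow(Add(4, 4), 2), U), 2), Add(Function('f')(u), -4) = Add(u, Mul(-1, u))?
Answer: 13873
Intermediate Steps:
Function('f')(u) = 4 (Function('f')(u) = Add(4, Add(u, Mul(-1, u))) = Add(4, 0) = 4)
Function('t')(U) = Pow(Add(64, U), 2) (Function('t')(U) = Pow(Add(Pow(8, 2), U), 2) = Pow(Add(64, U), 2))
Add(Function('t')(-191), Mul(Function('f')(-3), -564)) = Add(Pow(Add(64, -191), 2), Mul(4, -564)) = Add(Pow(-127, 2), -2256) = Add(16129, -2256) = 13873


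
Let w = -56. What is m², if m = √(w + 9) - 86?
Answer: (86 - I*√47)² ≈ 7349.0 - 1179.2*I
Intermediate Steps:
m = -86 + I*√47 (m = √(-56 + 9) - 86 = √(-47) - 86 = I*√47 - 86 = -86 + I*√47 ≈ -86.0 + 6.8557*I)
m² = (-86 + I*√47)²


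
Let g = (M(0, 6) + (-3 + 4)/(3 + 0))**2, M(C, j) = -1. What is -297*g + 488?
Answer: 356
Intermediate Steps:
g = 4/9 (g = (-1 + (-3 + 4)/(3 + 0))**2 = (-1 + 1/3)**2 = (-2/3)**2 = 4/9 ≈ 0.44444)
-297*g + 488 = -297*4/9 + 488 = -132 + 488 = 356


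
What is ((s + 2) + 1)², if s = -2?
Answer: 1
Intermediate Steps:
((s + 2) + 1)² = ((-2 + 2) + 1)² = (0 + 1)² = 1² = 1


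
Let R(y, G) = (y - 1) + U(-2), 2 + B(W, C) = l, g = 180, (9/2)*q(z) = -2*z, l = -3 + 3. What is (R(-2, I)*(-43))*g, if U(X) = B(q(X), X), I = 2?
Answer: 38700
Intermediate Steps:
l = 0
q(z) = -4*z/9 (q(z) = 2*(-2*z)/9 = -4*z/9)
B(W, C) = -2 (B(W, C) = -2 + 0 = -2)
U(X) = -2
R(y, G) = -3 + y (R(y, G) = (y - 1) - 2 = (-1 + y) - 2 = -3 + y)
(R(-2, I)*(-43))*g = ((-3 - 2)*(-43))*180 = -5*(-43)*180 = 215*180 = 38700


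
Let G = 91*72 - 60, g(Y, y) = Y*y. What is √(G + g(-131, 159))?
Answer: 9*I*√177 ≈ 119.74*I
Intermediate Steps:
G = 6492 (G = 6552 - 60 = 6492)
√(G + g(-131, 159)) = √(6492 - 131*159) = √(6492 - 20829) = √(-14337) = 9*I*√177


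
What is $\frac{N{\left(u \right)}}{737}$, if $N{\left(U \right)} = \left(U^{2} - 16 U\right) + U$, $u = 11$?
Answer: $- \frac{4}{67} \approx -0.059702$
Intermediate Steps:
$N{\left(U \right)} = U^{2} - 15 U$
$\frac{N{\left(u \right)}}{737} = \frac{11 \left(-15 + 11\right)}{737} = 11 \left(-4\right) \frac{1}{737} = \left(-44\right) \frac{1}{737} = - \frac{4}{67}$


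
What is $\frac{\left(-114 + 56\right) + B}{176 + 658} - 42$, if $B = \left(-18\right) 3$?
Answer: $- \frac{17570}{417} \approx -42.134$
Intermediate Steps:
$B = -54$
$\frac{\left(-114 + 56\right) + B}{176 + 658} - 42 = \frac{\left(-114 + 56\right) - 54}{176 + 658} - 42 = \frac{-58 - 54}{834} - 42 = \frac{1}{834} \left(-112\right) - 42 = - \frac{56}{417} - 42 = - \frac{17570}{417}$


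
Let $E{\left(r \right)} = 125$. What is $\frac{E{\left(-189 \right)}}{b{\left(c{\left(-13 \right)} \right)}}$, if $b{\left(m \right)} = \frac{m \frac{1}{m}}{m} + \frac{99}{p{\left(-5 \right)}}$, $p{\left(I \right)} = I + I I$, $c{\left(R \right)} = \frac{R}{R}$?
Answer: $\frac{2500}{119} \approx 21.008$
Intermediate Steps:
$c{\left(R \right)} = 1$
$p{\left(I \right)} = I + I^{2}$
$b{\left(m \right)} = \frac{99}{20} + \frac{1}{m}$ ($b{\left(m \right)} = \frac{m \frac{1}{m}}{m} + \frac{99}{\left(-5\right) \left(1 - 5\right)} = 1 \frac{1}{m} + \frac{99}{\left(-5\right) \left(-4\right)} = \frac{1}{m} + \frac{99}{20} = \frac{99}{20} + \frac{1}{m}$)
$\frac{E{\left(-189 \right)}}{b{\left(c{\left(-13 \right)} \right)}} = \frac{125}{\frac{99}{20} + 1^{-1}} = \frac{125}{\frac{99}{20} + 1} = \frac{125}{\frac{119}{20}} = 125 \cdot \frac{20}{119} = \frac{2500}{119}$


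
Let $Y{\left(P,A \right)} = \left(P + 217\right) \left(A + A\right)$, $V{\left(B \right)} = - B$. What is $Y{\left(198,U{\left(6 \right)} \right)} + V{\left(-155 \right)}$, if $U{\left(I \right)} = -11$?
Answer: $-8975$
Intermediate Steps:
$Y{\left(P,A \right)} = 2 A \left(217 + P\right)$ ($Y{\left(P,A \right)} = \left(217 + P\right) 2 A = 2 A \left(217 + P\right)$)
$Y{\left(198,U{\left(6 \right)} \right)} + V{\left(-155 \right)} = 2 \left(-11\right) \left(217 + 198\right) - -155 = 2 \left(-11\right) 415 + 155 = -9130 + 155 = -8975$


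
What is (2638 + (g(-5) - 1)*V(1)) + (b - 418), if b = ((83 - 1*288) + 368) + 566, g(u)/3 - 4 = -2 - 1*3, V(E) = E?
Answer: 2945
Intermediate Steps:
g(u) = -3 (g(u) = 12 + 3*(-2 - 1*3) = 12 + 3*(-2 - 3) = 12 + 3*(-5) = 12 - 15 = -3)
b = 729 (b = ((83 - 288) + 368) + 566 = (-205 + 368) + 566 = 163 + 566 = 729)
(2638 + (g(-5) - 1)*V(1)) + (b - 418) = (2638 + (-3 - 1)*1) + (729 - 418) = (2638 - 4*1) + 311 = (2638 - 4) + 311 = 2634 + 311 = 2945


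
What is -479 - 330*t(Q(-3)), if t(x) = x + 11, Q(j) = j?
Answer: -3119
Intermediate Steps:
t(x) = 11 + x
-479 - 330*t(Q(-3)) = -479 - 330*(11 - 3) = -479 - 330*8 = -479 - 2640 = -3119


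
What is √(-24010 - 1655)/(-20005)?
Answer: -I*√25665/20005 ≈ -0.0080082*I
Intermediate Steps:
√(-24010 - 1655)/(-20005) = √(-25665)*(-1/20005) = (I*√25665)*(-1/20005) = -I*√25665/20005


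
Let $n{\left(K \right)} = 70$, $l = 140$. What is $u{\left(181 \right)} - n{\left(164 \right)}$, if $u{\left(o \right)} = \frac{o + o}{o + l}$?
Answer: $- \frac{22108}{321} \approx -68.872$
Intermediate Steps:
$u{\left(o \right)} = \frac{2 o}{140 + o}$ ($u{\left(o \right)} = \frac{o + o}{o + 140} = \frac{2 o}{140 + o}$)
$u{\left(181 \right)} - n{\left(164 \right)} = 2 \cdot 181 \frac{1}{140 + 181} - 70 = 2 \cdot 181 \cdot \frac{1}{321} - 70 = \frac{362}{321} - 70 = - \frac{22108}{321}$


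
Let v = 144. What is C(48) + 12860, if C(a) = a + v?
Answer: 13052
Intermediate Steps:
C(a) = 144 + a (C(a) = a + 144 = 144 + a)
C(48) + 12860 = (144 + 48) + 12860 = 192 + 12860 = 13052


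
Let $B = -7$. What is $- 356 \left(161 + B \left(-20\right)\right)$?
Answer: $-107156$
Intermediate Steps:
$- 356 \left(161 + B \left(-20\right)\right) = - 356 \left(161 - -140\right) = - 356 \left(161 + 140\right) = \left(-356\right) 301 = -107156$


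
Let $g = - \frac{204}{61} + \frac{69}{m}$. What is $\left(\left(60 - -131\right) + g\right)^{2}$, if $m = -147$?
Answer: $\frac{313040250000}{8934121} \approx 35039.0$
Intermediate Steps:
$g = - \frac{11399}{2989}$ ($g = - \frac{204}{61} + \frac{69}{-147} = \left(-204\right) \frac{1}{61} + 69 \left(- \frac{1}{147}\right) = - \frac{204}{61} - \frac{23}{49} = - \frac{11399}{2989} \approx -3.8136$)
$\left(\left(60 - -131\right) + g\right)^{2} = \left(\left(60 - -131\right) - \frac{11399}{2989}\right)^{2} = \left(\left(60 + 131\right) - \frac{11399}{2989}\right)^{2} = \left(191 - \frac{11399}{2989}\right)^{2} = \left(\frac{559500}{2989}\right)^{2} = \frac{313040250000}{8934121}$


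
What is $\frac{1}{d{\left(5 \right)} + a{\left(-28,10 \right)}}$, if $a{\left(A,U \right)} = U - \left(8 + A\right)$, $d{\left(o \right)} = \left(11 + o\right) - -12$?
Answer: $\frac{1}{58} \approx 0.017241$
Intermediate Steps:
$d{\left(o \right)} = 23 + o$ ($d{\left(o \right)} = \left(11 + o\right) + 12 = 23 + o$)
$a{\left(A,U \right)} = -8 + U - A$ ($a{\left(A,U \right)} = U - \left(8 + A\right) = -8 + U - A$)
$\frac{1}{d{\left(5 \right)} + a{\left(-28,10 \right)}} = \frac{1}{\left(23 + 5\right) - -30} = \frac{1}{28 + \left(-8 + 10 + 28\right)} = \frac{1}{28 + 30} = \frac{1}{58}$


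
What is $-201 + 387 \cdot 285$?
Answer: $110094$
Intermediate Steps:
$-201 + 387 \cdot 285 = -201 + 110295 = 110094$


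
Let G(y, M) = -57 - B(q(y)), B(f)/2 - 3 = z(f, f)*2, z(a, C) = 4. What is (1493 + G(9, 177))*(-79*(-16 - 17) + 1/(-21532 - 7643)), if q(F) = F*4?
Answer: 107547742736/29175 ≈ 3.6863e+6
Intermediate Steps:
q(F) = 4*F
B(f) = 22 (B(f) = 6 + 2*(4*2) = 6 + 2*8 = 6 + 16 = 22)
G(y, M) = -79 (G(y, M) = -57 - 1*22 = -57 - 22 = -79)
(1493 + G(9, 177))*(-79*(-16 - 17) + 1/(-21532 - 7643)) = (1493 - 79)*(-79*(-16 - 17) + 1/(-21532 - 7643)) = 1414*(-79*(-33) + 1/(-29175)) = 1414*(2607 - 1/29175) = 1414*(76059224/29175) = 107547742736/29175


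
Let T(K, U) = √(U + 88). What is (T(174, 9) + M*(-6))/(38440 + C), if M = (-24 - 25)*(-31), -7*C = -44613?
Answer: -63798/313693 + 7*√97/313693 ≈ -0.20316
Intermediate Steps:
C = 44613/7 (C = -⅐*(-44613) = 44613/7 ≈ 6373.3)
M = 1519 (M = -49*(-31) = 1519)
T(K, U) = √(88 + U)
(T(174, 9) + M*(-6))/(38440 + C) = (√(88 + 9) + 1519*(-6))/(38440 + 44613/7) = (√97 - 9114)/(313693/7) = (-9114 + √97)*(7/313693) = -63798/313693 + 7*√97/313693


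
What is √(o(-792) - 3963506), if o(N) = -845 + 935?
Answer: 2*I*√990854 ≈ 1990.8*I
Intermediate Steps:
o(N) = 90
√(o(-792) - 3963506) = √(90 - 3963506) = √(-3963416) = 2*I*√990854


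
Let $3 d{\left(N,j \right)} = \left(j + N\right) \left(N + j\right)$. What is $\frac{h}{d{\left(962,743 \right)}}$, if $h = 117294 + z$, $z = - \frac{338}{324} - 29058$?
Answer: $\frac{14294063}{156979350} \approx 0.091057$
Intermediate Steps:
$z = - \frac{4707565}{162}$ ($z = \left(-338\right) \frac{1}{324} - 29058 = - \frac{169}{162} - 29058 = - \frac{4707565}{162} \approx -29059.0$)
$d{\left(N,j \right)} = \frac{\left(N + j\right)^{2}}{3}$ ($d{\left(N,j \right)} = \frac{\left(j + N\right) \left(N + j\right)}{3} = \frac{\left(N + j\right) \left(N + j\right)}{3} = \frac{\left(N + j\right)^{2}}{3}$)
$h = \frac{14294063}{162}$ ($h = 117294 - \frac{4707565}{162} = \frac{14294063}{162} \approx 88235.0$)
$\frac{h}{d{\left(962,743 \right)}} = \frac{14294063}{162 \frac{\left(962 + 743\right)^{2}}{3}} = \frac{14294063}{162 \frac{1705^{2}}{3}} = \frac{14294063}{162 \cdot \frac{1}{3} \cdot 2907025} = \frac{14294063}{162 \cdot \frac{2907025}{3}} = \frac{14294063}{162} \cdot \frac{3}{2907025} = \frac{14294063}{156979350}$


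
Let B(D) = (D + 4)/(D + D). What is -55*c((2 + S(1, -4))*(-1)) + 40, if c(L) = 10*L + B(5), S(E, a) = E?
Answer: 3281/2 ≈ 1640.5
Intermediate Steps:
B(D) = (4 + D)/(2*D) (B(D) = (4 + D)/((2*D)) = (4 + D)*(1/(2*D)) = (4 + D)/(2*D))
c(L) = 9/10 + 10*L (c(L) = 10*L + (½)*(4 + 5)/5 = 10*L + (½)*(⅕)*9 = 10*L + 9/10 = 9/10 + 10*L)
-55*c((2 + S(1, -4))*(-1)) + 40 = -55*(9/10 + 10*((2 + 1)*(-1))) + 40 = -55*(9/10 + 10*(3*(-1))) + 40 = -55*(9/10 + 10*(-3)) + 40 = -55*(9/10 - 30) + 40 = -55*(-291/10) + 40 = 3201/2 + 40 = 3281/2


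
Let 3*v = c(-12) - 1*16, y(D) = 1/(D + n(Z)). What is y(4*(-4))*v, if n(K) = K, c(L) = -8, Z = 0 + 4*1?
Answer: ⅔ ≈ 0.66667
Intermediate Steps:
Z = 4 (Z = 0 + 4 = 4)
y(D) = 1/(4 + D) (y(D) = 1/(D + 4) = 1/(4 + D))
v = -8 (v = (-8 - 1*16)/3 = (-8 - 16)/3 = (⅓)*(-24) = -8)
y(4*(-4))*v = -8/(4 + 4*(-4)) = -8/(4 - 16) = -8/(-12) = -1/12*(-8) = ⅔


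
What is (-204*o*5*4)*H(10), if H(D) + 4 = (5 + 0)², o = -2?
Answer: 171360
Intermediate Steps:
H(D) = 21 (H(D) = -4 + (5 + 0)² = -4 + 5² = -4 + 25 = 21)
(-204*o*5*4)*H(10) = -204*(-2*5)*4*21 = -(-2040)*4*21 = -204*(-40)*21 = 8160*21 = 171360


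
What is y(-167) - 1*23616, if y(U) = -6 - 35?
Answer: -23657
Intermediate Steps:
y(U) = -41
y(-167) - 1*23616 = -41 - 1*23616 = -41 - 23616 = -23657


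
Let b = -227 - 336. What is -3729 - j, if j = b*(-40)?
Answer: -26249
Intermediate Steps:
b = -563
j = 22520 (j = -563*(-40) = 22520)
-3729 - j = -3729 - 1*22520 = -3729 - 22520 = -26249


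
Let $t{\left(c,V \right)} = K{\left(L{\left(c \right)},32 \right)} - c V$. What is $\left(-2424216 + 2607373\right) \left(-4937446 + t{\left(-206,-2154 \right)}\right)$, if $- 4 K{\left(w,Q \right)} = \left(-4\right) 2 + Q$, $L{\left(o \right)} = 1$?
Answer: $-985600052632$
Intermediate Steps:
$K{\left(w,Q \right)} = 2 - \frac{Q}{4}$ ($K{\left(w,Q \right)} = - \frac{\left(-4\right) 2 + Q}{4} = - \frac{-8 + Q}{4} = 2 - \frac{Q}{4}$)
$t{\left(c,V \right)} = -6 - V c$ ($t{\left(c,V \right)} = \left(2 - 8\right) - c V = \left(2 - 8\right) - V c = -6 - V c$)
$\left(-2424216 + 2607373\right) \left(-4937446 + t{\left(-206,-2154 \right)}\right) = \left(-2424216 + 2607373\right) \left(-4937446 - \left(6 - -443724\right)\right) = 183157 \left(-4937446 - 443730\right) = 183157 \left(-5381176\right) = -985600052632$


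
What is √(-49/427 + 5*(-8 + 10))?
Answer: 3*√4087/61 ≈ 3.1441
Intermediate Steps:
√(-49/427 + 5*(-8 + 10)) = √(-49*1/427 + 5*2) = √(-7/61 + 10) = √(603/61) = 3*√4087/61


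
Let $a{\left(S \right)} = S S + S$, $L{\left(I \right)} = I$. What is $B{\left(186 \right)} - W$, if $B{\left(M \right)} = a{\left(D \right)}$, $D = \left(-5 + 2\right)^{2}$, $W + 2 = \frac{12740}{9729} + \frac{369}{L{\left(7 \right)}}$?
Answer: $\frac{2586295}{68103} \approx 37.976$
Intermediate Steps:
$W = \frac{3542975}{68103}$ ($W = -2 + \left(\frac{12740}{9729} + \frac{369}{7}\right) = -2 + \frac{3679181}{68103} = \frac{3542975}{68103} \approx 52.024$)
$D = 9$ ($D = \left(-3\right)^{2} = 9$)
$a{\left(S \right)} = S + S^{2}$ ($a{\left(S \right)} = S^{2} + S = S + S^{2}$)
$B{\left(M \right)} = 90$ ($B{\left(M \right)} = 9 \left(1 + 9\right) = 9 \cdot 10 = 90$)
$B{\left(186 \right)} - W = 90 - \frac{3542975}{68103} = \frac{2586295}{68103}$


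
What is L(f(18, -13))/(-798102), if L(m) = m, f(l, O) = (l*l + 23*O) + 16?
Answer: -41/798102 ≈ -5.1372e-5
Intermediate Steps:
f(l, O) = 16 + l² + 23*O (f(l, O) = (l² + 23*O) + 16 = 16 + l² + 23*O)
L(f(18, -13))/(-798102) = (16 + 18² + 23*(-13))/(-798102) = (16 + 324 - 299)*(-1/798102) = 41*(-1/798102) = -41/798102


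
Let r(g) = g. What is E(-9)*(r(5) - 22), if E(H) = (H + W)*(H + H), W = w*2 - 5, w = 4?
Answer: -1836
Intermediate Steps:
W = 3 (W = 4*2 - 5 = 8 - 5 = 3)
E(H) = 2*H*(3 + H) (E(H) = (H + 3)*(H + H) = (3 + H)*(2*H) = 2*H*(3 + H))
E(-9)*(r(5) - 22) = (2*(-9)*(3 - 9))*(5 - 22) = (2*(-9)*(-6))*(-17) = 108*(-17) = -1836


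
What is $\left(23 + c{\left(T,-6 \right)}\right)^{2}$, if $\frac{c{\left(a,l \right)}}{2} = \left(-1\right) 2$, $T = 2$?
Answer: $361$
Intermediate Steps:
$c{\left(a,l \right)} = -4$ ($c{\left(a,l \right)} = 2 \left(\left(-1\right) 2\right) = 2 \left(-2\right) = -4$)
$\left(23 + c{\left(T,-6 \right)}\right)^{2} = \left(23 - 4\right)^{2} = 19^{2} = 361$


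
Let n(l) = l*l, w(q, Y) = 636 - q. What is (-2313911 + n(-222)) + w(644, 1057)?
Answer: -2264635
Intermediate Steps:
n(l) = l**2
(-2313911 + n(-222)) + w(644, 1057) = (-2313911 + (-222)**2) + (636 - 1*644) = (-2313911 + 49284) + (636 - 644) = -2264627 - 8 = -2264635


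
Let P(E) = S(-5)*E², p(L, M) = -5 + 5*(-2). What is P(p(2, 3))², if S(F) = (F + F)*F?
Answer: 126562500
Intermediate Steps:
p(L, M) = -15 (p(L, M) = -5 - 10 = -15)
S(F) = 2*F² (S(F) = (2*F)*F = 2*F²)
P(E) = 50*E² (P(E) = (2*(-5)²)*E² = (2*25)*E² = 50*E²)
P(p(2, 3))² = (50*(-15)²)² = (50*225)² = 11250² = 126562500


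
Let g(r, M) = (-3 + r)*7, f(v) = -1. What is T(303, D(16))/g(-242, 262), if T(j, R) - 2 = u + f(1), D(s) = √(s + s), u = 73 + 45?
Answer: -17/245 ≈ -0.069388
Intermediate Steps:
u = 118
g(r, M) = -21 + 7*r
D(s) = √2*√s (D(s) = √(2*s) = √2*√s)
T(j, R) = 119 (T(j, R) = 2 + (118 - 1) = 2 + 117 = 119)
T(303, D(16))/g(-242, 262) = 119/(-21 + 7*(-242)) = 119/(-21 - 1694) = 119/(-1715) = 119*(-1/1715) = -17/245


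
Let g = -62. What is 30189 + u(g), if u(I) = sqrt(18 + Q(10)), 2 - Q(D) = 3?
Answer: 30189 + sqrt(17) ≈ 30193.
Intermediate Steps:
Q(D) = -1 (Q(D) = 2 - 1*3 = 2 - 3 = -1)
u(I) = sqrt(17) (u(I) = sqrt(18 - 1) = sqrt(17))
30189 + u(g) = 30189 + sqrt(17)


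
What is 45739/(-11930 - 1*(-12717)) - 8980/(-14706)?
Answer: 339852497/5786811 ≈ 58.729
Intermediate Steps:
45739/(-11930 - 1*(-12717)) - 8980/(-14706) = 45739/(-11930 + 12717) - 8980*(-1/14706) = 45739/787 + 4490/7353 = 339852497/5786811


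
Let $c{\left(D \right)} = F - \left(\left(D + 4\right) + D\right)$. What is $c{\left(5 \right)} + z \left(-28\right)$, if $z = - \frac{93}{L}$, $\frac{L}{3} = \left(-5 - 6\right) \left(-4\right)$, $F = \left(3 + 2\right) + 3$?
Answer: $\frac{151}{11} \approx 13.727$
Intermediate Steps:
$F = 8$ ($F = 5 + 3 = 8$)
$L = 132$ ($L = 3 \left(-5 - 6\right) \left(-4\right) = 3 \left(\left(-11\right) \left(-4\right)\right) = 3 \cdot 44 = 132$)
$z = - \frac{31}{44}$ ($z = - \frac{93}{132} = \left(-93\right) \frac{1}{132} = - \frac{31}{44} \approx -0.70455$)
$c{\left(D \right)} = 4 - 2 D$ ($c{\left(D \right)} = 8 - \left(\left(D + 4\right) + D\right) = 8 - \left(\left(4 + D\right) + D\right) = 8 - \left(4 + 2 D\right) = 4 - 2 D$)
$c{\left(5 \right)} + z \left(-28\right) = \left(4 - 10\right) - - \frac{217}{11} = \left(4 - 10\right) + \frac{217}{11} = -6 + \frac{217}{11} = \frac{151}{11}$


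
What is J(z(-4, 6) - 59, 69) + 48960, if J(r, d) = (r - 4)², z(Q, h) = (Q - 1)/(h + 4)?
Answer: 211969/4 ≈ 52992.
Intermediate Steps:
z(Q, h) = (-1 + Q)/(4 + h)
J(r, d) = (-4 + r)²
J(z(-4, 6) - 59, 69) + 48960 = (-4 + ((-1 - 4)/(4 + 6) - 59))² + 48960 = (-4 + (-5/10 - 59))² + 48960 = (-4 + ((⅒)*(-5) - 59))² + 48960 = (-4 + (-½ - 59))² + 48960 = (-4 - 119/2)² + 48960 = (-127/2)² + 48960 = 16129/4 + 48960 = 211969/4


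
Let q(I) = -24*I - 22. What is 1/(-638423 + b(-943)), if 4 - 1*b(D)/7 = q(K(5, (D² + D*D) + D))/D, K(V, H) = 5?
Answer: -943/602007479 ≈ -1.5664e-6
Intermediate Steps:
q(I) = -22 - 24*I
b(D) = 28 + 994/D (b(D) = 28 - 7*(-22 - 24*5)/D = 28 - 7*(-22 - 120)/D = 28 - (-994)/D = 28 + 994/D)
1/(-638423 + b(-943)) = 1/(-638423 + (28 + 994/(-943))) = 1/(-638423 + (28 + 994*(-1/943))) = 1/(-638423 + (28 - 994/943)) = 1/(-638423 + 25410/943) = 1/(-602007479/943) = -943/602007479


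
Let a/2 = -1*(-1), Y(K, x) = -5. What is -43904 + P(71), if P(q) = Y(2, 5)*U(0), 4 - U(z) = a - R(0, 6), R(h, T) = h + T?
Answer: -43944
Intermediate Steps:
R(h, T) = T + h
a = 2 (a = 2*(-1*(-1)) = 2*1 = 2)
U(z) = 8 (U(z) = 4 - (2 - (6 + 0)) = 4 - (2 - 1*6) = 4 - (2 - 6) = 4 - 1*(-4) = 4 + 4 = 8)
P(q) = -40 (P(q) = -5*8 = -40)
-43904 + P(71) = -43904 - 40 = -43944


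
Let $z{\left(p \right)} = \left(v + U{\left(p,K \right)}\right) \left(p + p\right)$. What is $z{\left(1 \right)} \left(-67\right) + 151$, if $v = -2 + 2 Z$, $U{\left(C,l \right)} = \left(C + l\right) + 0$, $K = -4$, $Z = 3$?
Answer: $17$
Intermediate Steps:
$U{\left(C,l \right)} = C + l$
$v = 4$ ($v = -2 + 2 \cdot 3 = -2 + 6 = 4$)
$z{\left(p \right)} = 2 p^{2}$ ($z{\left(p \right)} = \left(4 + \left(p - 4\right)\right) \left(p + p\right) = \left(4 + \left(-4 + p\right)\right) 2 p = p 2 p = 2 p^{2}$)
$z{\left(1 \right)} \left(-67\right) + 151 = 2 \cdot 1^{2} \left(-67\right) + 151 = 2 \cdot 1 \left(-67\right) + 151 = 2 \left(-67\right) + 151 = -134 + 151 = 17$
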